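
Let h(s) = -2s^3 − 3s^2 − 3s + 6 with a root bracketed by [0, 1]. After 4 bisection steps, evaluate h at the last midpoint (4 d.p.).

0.5093

s = 0.5 gives h = 3.5, positive; keep [0.5, 1]
s = 0.75 gives h = 1.21875, positive; keep [0.75, 1]
s = 0.875 gives h = -0.261719, negative; keep [0.75, 0.875]
s = 0.8125 gives h = 0.5093, positive; keep [0.8125, 0.875]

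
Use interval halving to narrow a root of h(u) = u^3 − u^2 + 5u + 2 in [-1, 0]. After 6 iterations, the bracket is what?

[-0.375, -0.359375]

h(-0.5) = -0.875 < 0, so the root lies in [-0.5, 0]
h(-0.25) = 0.671875 > 0, so the root lies in [-0.5, -0.25]
h(-0.375) = -0.068359 < 0, so the root lies in [-0.375, -0.25]
h(-0.3125) = 0.3093 > 0, so the root lies in [-0.375, -0.3125]
h(-0.34375) = 0.1225 > 0, so the root lies in [-0.375, -0.34375]
h(-0.359375) = 0.0276 > 0, so the root lies in [-0.375, -0.359375]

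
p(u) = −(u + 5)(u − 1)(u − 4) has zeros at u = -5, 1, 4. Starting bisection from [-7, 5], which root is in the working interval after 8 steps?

-5

u = -1 gives p = -40, negative; keep [-7, -1]
u = -4 gives p = -40, negative; keep [-7, -4]
u = -5.5 gives p = 30.875, positive; keep [-5.5, -4]
u = -4.75 gives p = -12.5781, negative; keep [-5.5, -4.75]
u = -5.125 gives p = 6.9863, positive; keep [-5.125, -4.75]
u = -4.9375 gives p = -3.3167, negative; keep [-5.125, -4.9375]
u = -5.03125 gives p = 1.7022, positive; keep [-5.03125, -4.9375]
u = -4.984375 gives p = -0.8401, negative; keep [-5.03125, -4.984375]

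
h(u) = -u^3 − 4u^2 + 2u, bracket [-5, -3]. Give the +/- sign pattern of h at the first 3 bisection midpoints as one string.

-+-

midpoint -4: h = -8 < 0 → [-5, -4]
midpoint -4.5: h = 1.125 > 0 → [-4.5, -4]
midpoint -4.25: h = -3.984375 < 0 → [-4.5, -4.25]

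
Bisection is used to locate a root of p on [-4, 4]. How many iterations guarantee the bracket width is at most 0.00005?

18

Width after n steps is 8/2^n. Need 2^n ≥ 8/0.00005 = 160000.
2^17 = 131072 < 160000 ≤ 2^18 = 262144, so n = 18.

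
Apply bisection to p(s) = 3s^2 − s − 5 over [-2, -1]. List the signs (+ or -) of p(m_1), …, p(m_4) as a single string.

p(-1.5) = 3.25 > 0, so the root lies in [-1.5, -1]
p(-1.25) = 0.9375 > 0, so the root lies in [-1.25, -1]
p(-1.125) = -0.078125 < 0, so the root lies in [-1.25, -1.125]
p(-1.1875) = 0.418 > 0, so the root lies in [-1.1875, -1.125]

++-+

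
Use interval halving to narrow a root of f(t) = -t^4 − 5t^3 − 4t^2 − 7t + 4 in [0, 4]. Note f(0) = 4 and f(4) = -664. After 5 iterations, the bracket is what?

[0.375, 0.5]

t = 2 gives f = -82, negative; keep [0, 2]
t = 1 gives f = -13, negative; keep [0, 1]
t = 0.5 gives f = -1.1875, negative; keep [0, 0.5]
t = 0.25 gives f = 1.918, positive; keep [0.25, 0.5]
t = 0.375 gives f = 0.5291, positive; keep [0.375, 0.5]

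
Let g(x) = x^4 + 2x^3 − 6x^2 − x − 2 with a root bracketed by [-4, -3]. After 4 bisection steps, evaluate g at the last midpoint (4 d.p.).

m = -3.5, g(m) = -7.6875 (−); new bracket [-4, -3.5]
m = -3.75, g(m) = 9.660156 (+); new bracket [-3.75, -3.5]
m = -3.625, g(m) = 0.187744 (+); new bracket [-3.625, -3.5]
m = -3.5625, g(m) = -3.9404 (−); new bracket [-3.625, -3.5625]

-3.9404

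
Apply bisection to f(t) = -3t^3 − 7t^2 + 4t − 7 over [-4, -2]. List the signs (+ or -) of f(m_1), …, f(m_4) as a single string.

m = -3, f(m) = -1 (−); new bracket [-4, -3]
m = -3.5, f(m) = 21.875 (+); new bracket [-3.5, -3]
m = -3.25, f(m) = 9.046875 (+); new bracket [-3.25, -3]
m = -3.125, f(m) = 3.6934 (+); new bracket [-3.125, -3]

-+++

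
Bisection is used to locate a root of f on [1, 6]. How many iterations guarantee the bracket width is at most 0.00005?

Width after n steps is 5/2^n. Need 2^n ≥ 5/0.00005 = 100000.
2^16 = 65536 < 100000 ≤ 2^17 = 131072, so n = 17.

17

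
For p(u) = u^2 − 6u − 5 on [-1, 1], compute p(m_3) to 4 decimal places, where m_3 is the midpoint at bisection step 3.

midpoint 0: p = -5 < 0 → [-1, 0]
midpoint -0.5: p = -1.75 < 0 → [-1, -0.5]
midpoint -0.75: p = 0.0625 > 0 → [-0.75, -0.5]

0.0625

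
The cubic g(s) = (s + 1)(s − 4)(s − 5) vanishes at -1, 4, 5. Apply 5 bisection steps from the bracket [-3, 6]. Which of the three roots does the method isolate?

-1

midpoint 1.5: g = 21.875 > 0 → [-3, 1.5]
midpoint -0.75: g = 6.828125 > 0 → [-3, -0.75]
midpoint -1.875: g = -35.341797 < 0 → [-1.875, -0.75]
midpoint -1.3125: g = -10.4797 < 0 → [-1.3125, -0.75]
midpoint -1.03125: g = -0.9483 < 0 → [-1.03125, -0.75]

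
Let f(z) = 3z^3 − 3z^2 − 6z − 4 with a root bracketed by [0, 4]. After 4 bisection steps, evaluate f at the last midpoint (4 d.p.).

m = 2, f(m) = -4 (−); new bracket [2, 4]
m = 3, f(m) = 32 (+); new bracket [2, 3]
m = 2.5, f(m) = 9.125 (+); new bracket [2, 2.5]
m = 2.25, f(m) = 1.4844 (+); new bracket [2, 2.25]

1.4844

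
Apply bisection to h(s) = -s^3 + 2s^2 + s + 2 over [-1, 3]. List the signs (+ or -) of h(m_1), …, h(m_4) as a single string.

midpoint 1: h = 4 > 0 → [1, 3]
midpoint 2: h = 4 > 0 → [2, 3]
midpoint 2.5: h = 1.375 > 0 → [2.5, 3]
midpoint 2.75: h = -0.9219 < 0 → [2.5, 2.75]

+++-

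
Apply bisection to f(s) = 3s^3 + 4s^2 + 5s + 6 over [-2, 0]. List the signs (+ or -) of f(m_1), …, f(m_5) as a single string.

+-+--

midpoint -1: f = 2 > 0 → [-2, -1]
midpoint -1.5: f = -2.625 < 0 → [-1.5, -1]
midpoint -1.25: f = 0.140625 > 0 → [-1.5, -1.25]
midpoint -1.375: f = -1.1113 < 0 → [-1.375, -1.25]
midpoint -1.3125: f = -0.4548 < 0 → [-1.3125, -1.25]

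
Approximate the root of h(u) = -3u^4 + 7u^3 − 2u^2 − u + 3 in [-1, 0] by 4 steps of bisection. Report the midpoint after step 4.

h(-0.5) = 1.9375 > 0, so the root lies in [-1, -0.5]
h(-0.75) = -1.277344 < 0, so the root lies in [-0.75, -0.5]
h(-0.625) = 0.677002 > 0, so the root lies in [-0.75, -0.625]
h(-0.6875) = -0.2027 < 0, so the root lies in [-0.6875, -0.625]

-0.6875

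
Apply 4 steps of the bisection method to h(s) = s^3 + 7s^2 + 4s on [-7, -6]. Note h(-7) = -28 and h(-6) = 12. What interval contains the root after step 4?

midpoint -6.5: h = -4.875 < 0 → [-6.5, -6]
midpoint -6.25: h = 4.296875 > 0 → [-6.5, -6.25]
midpoint -6.375: h = -0.099609 < 0 → [-6.375, -6.25]
midpoint -6.3125: h = 2.1453 > 0 → [-6.375, -6.3125]

[-6.375, -6.3125]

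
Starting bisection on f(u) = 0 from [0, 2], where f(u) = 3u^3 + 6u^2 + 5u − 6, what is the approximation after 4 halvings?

0.625

u = 1 gives f = 8, positive; keep [0, 1]
u = 0.5 gives f = -1.625, negative; keep [0.5, 1]
u = 0.75 gives f = 2.390625, positive; keep [0.5, 0.75]
u = 0.625 gives f = 0.2012, positive; keep [0.5, 0.625]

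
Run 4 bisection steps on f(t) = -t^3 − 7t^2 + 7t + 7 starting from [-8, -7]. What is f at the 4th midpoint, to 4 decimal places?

1.9036

midpoint -7.5: f = -17.375 < 0 → [-8, -7.5]
midpoint -7.75: f = -2.203125 < 0 → [-8, -7.75]
midpoint -7.875: f = 6.138672 > 0 → [-7.875, -7.75]
midpoint -7.8125: f = 1.9036 > 0 → [-7.8125, -7.75]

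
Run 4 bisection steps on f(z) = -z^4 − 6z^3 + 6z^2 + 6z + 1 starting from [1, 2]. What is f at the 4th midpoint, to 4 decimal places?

m = 1.5, f(m) = -1.8125 (−); new bracket [1, 1.5]
m = 1.25, f(m) = 3.714844 (+); new bracket [1.25, 1.5]
m = 1.375, f(m) = 1.421631 (+); new bracket [1.375, 1.5]
m = 1.4375, f(m) = -0.0694 (−); new bracket [1.375, 1.4375]

-0.0694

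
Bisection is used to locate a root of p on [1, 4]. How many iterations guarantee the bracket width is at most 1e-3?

Width after n steps is 3/2^n. Need 2^n ≥ 3/1e-3 = 3000.
2^11 = 2048 < 3000 ≤ 2^12 = 4096, so n = 12.

12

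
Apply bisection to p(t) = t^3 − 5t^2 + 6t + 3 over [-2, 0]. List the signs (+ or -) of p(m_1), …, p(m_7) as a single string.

p(-1) = -9 < 0, so the root lies in [-1, 0]
p(-0.5) = -1.375 < 0, so the root lies in [-0.5, 0]
p(-0.25) = 1.171875 > 0, so the root lies in [-0.5, -0.25]
p(-0.375) = -0.0059 < 0, so the root lies in [-0.375, -0.25]
p(-0.3125) = 0.6062 > 0, so the root lies in [-0.375, -0.3125]
p(-0.34375) = 0.3061 > 0, so the root lies in [-0.375, -0.34375]
p(-0.359375) = 0.1516 > 0, so the root lies in [-0.375, -0.359375]

--+-+++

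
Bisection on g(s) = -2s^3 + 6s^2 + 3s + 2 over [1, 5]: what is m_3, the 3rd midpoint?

m = 3, g(m) = 11 (+); new bracket [3, 5]
m = 4, g(m) = -18 (−); new bracket [3, 4]
m = 3.5, g(m) = 0.25 (+); new bracket [3.5, 4]

3.5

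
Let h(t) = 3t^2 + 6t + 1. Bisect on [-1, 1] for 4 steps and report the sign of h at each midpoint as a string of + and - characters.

+--+

h(0) = 1 > 0, so the root lies in [-1, 0]
h(-0.5) = -1.25 < 0, so the root lies in [-0.5, 0]
h(-0.25) = -0.3125 < 0, so the root lies in [-0.25, 0]
h(-0.125) = 0.2969 > 0, so the root lies in [-0.25, -0.125]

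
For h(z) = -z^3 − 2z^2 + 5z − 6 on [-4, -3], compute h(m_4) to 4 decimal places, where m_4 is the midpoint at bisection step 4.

midpoint -3.5: h = -5.125 < 0 → [-4, -3.5]
midpoint -3.75: h = -0.140625 < 0 → [-4, -3.75]
midpoint -3.875: h = 2.779297 > 0 → [-3.875, -3.75]
midpoint -3.8125: h = 1.2825 > 0 → [-3.8125, -3.75]

1.2825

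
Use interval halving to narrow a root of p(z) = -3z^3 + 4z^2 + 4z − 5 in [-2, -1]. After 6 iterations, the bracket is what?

p(-1.5) = 8.125 > 0, so the root lies in [-1.5, -1]
p(-1.25) = 2.109375 > 0, so the root lies in [-1.25, -1]
p(-1.125) = -0.166016 < 0, so the root lies in [-1.25, -1.125]
p(-1.1875) = 0.9143 > 0, so the root lies in [-1.1875, -1.125]
p(-1.15625) = 0.3601 > 0, so the root lies in [-1.15625, -1.125]
p(-1.140625) = 0.0935 > 0, so the root lies in [-1.140625, -1.125]

[-1.140625, -1.125]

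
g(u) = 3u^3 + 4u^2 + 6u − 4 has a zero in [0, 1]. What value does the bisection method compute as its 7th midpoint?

g(0.5) = 0.375 > 0, so the root lies in [0, 0.5]
g(0.25) = -2.203125 < 0, so the root lies in [0.25, 0.5]
g(0.375) = -1.029297 < 0, so the root lies in [0.375, 0.5]
g(0.4375) = -0.3582 < 0, so the root lies in [0.4375, 0.5]
g(0.46875) = 0.0004 > 0, so the root lies in [0.4375, 0.46875]
g(0.453125) = -0.1809 < 0, so the root lies in [0.453125, 0.46875]
g(0.4609375) = -0.0907 < 0, so the root lies in [0.4609375, 0.46875]

0.4609375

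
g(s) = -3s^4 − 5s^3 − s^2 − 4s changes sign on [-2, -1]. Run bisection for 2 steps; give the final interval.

midpoint -1.5: g = 5.4375 > 0 → [-2, -1.5]
midpoint -1.75: g = 2.597656 > 0 → [-2, -1.75]

[-2, -1.75]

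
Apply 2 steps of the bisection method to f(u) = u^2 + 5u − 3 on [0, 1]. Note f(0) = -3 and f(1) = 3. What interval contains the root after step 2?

u = 0.5 gives f = -0.25, negative; keep [0.5, 1]
u = 0.75 gives f = 1.3125, positive; keep [0.5, 0.75]

[0.5, 0.75]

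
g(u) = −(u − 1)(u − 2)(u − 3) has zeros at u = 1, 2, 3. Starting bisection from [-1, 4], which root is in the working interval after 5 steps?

m = 1.5, g(m) = -0.375 (−); new bracket [-1, 1.5]
m = 0.25, g(m) = 3.609375 (+); new bracket [0.25, 1.5]
m = 0.875, g(m) = 0.298828 (+); new bracket [0.875, 1.5]
m = 1.1875, g(m) = -0.2761 (−); new bracket [0.875, 1.1875]
m = 1.03125, g(m) = -0.0596 (−); new bracket [0.875, 1.03125]

1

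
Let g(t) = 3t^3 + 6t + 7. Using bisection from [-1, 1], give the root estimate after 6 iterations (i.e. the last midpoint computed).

-0.84375

m = 0, g(m) = 7 (+); new bracket [-1, 0]
m = -0.5, g(m) = 3.625 (+); new bracket [-1, -0.5]
m = -0.75, g(m) = 1.234375 (+); new bracket [-1, -0.75]
m = -0.875, g(m) = -0.2598 (−); new bracket [-0.875, -0.75]
m = -0.8125, g(m) = 0.5159 (+); new bracket [-0.875, -0.8125]
m = -0.84375, g(m) = 0.1355 (+); new bracket [-0.875, -0.84375]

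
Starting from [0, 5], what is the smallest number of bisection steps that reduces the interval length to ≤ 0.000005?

20

Width after n steps is 5/2^n. Need 2^n ≥ 5/0.000005 = 1000000.
2^19 = 524288 < 1000000 ≤ 2^20 = 1048576, so n = 20.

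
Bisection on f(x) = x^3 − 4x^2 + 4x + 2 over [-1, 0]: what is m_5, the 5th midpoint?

-0.34375

x = -0.5 gives f = -1.125, negative; keep [-0.5, 0]
x = -0.25 gives f = 0.734375, positive; keep [-0.5, -0.25]
x = -0.375 gives f = -0.115234, negative; keep [-0.375, -0.25]
x = -0.3125 gives f = 0.3289, positive; keep [-0.375, -0.3125]
x = -0.34375 gives f = 0.1117, positive; keep [-0.375, -0.34375]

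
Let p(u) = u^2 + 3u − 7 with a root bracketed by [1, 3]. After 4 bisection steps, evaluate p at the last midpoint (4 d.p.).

0.5156

midpoint 2: p = 3 > 0 → [1, 2]
midpoint 1.5: p = -0.25 < 0 → [1.5, 2]
midpoint 1.75: p = 1.3125 > 0 → [1.5, 1.75]
midpoint 1.625: p = 0.5156 > 0 → [1.5, 1.625]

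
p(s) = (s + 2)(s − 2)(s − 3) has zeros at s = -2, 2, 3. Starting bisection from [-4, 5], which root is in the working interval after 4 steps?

p(0.5) = 9.375 > 0, so the root lies in [-4, 0.5]
p(-1.75) = 4.453125 > 0, so the root lies in [-4, -1.75]
p(-2.875) = -25.060547 < 0, so the root lies in [-2.875, -1.75]
p(-2.3125) = -7.1594 < 0, so the root lies in [-2.3125, -1.75]

-2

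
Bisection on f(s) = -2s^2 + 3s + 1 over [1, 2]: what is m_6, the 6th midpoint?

1.765625

s = 1.5 gives f = 1, positive; keep [1.5, 2]
s = 1.75 gives f = 0.125, positive; keep [1.75, 2]
s = 1.875 gives f = -0.40625, negative; keep [1.75, 1.875]
s = 1.8125 gives f = -0.1328, negative; keep [1.75, 1.8125]
s = 1.78125 gives f = -0.002, negative; keep [1.75, 1.78125]
s = 1.765625 gives f = 0.062, positive; keep [1.765625, 1.78125]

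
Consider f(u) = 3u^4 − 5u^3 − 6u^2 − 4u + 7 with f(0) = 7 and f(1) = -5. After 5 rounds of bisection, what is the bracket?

midpoint 0.5: f = 3.0625 > 0 → [0.5, 1]
midpoint 0.75: f = -0.535156 < 0 → [0.5, 0.75]
midpoint 0.625: f = 1.393311 > 0 → [0.625, 0.75]
midpoint 0.6875: f = 0.4595 > 0 → [0.6875, 0.75]
midpoint 0.71875: f = -0.0305 < 0 → [0.6875, 0.71875]

[0.6875, 0.71875]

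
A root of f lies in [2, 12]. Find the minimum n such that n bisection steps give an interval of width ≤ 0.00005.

Width after n steps is 10/2^n. Need 2^n ≥ 10/0.00005 = 200000.
2^17 = 131072 < 200000 ≤ 2^18 = 262144, so n = 18.

18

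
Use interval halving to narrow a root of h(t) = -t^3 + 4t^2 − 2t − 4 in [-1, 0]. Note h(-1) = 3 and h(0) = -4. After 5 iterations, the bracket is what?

[-0.75, -0.71875]

midpoint -0.5: h = -1.875 < 0 → [-1, -0.5]
midpoint -0.75: h = 0.171875 > 0 → [-0.75, -0.5]
midpoint -0.625: h = -0.943359 < 0 → [-0.75, -0.625]
midpoint -0.6875: h = -0.4094 < 0 → [-0.75, -0.6875]
midpoint -0.71875: h = -0.1248 < 0 → [-0.75, -0.71875]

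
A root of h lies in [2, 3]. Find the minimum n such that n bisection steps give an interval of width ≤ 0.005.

8

Width after n steps is 1/2^n. Need 2^n ≥ 1/0.005 = 200.
2^7 = 128 < 200 ≤ 2^8 = 256, so n = 8.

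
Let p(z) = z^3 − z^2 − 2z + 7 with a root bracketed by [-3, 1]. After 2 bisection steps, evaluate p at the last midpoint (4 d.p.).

-1.0000

midpoint -1: p = 7 > 0 → [-3, -1]
midpoint -2: p = -1 < 0 → [-2, -1]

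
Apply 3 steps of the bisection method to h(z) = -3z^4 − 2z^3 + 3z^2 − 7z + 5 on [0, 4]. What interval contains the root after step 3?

z = 2 gives h = -61, negative; keep [0, 2]
z = 1 gives h = -4, negative; keep [0, 1]
z = 0.5 gives h = 1.8125, positive; keep [0.5, 1]

[0.5, 1]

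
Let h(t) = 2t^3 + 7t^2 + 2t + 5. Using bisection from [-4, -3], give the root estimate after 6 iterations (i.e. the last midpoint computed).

m = -3.5, h(m) = -2 (−); new bracket [-3.5, -3]
m = -3.25, h(m) = 3.78125 (+); new bracket [-3.5, -3.25]
m = -3.375, h(m) = 1.097656 (+); new bracket [-3.5, -3.375]
m = -3.4375, h(m) = -0.3979 (−); new bracket [-3.4375, -3.375]
m = -3.40625, h(m) = 0.363 (+); new bracket [-3.4375, -3.40625]
m = -3.421875, h(m) = -0.0142 (−); new bracket [-3.421875, -3.40625]

-3.421875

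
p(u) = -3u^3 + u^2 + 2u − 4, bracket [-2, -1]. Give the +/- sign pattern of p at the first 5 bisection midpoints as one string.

++-+-

u = -1.5 gives p = 5.375, positive; keep [-1.5, -1]
u = -1.25 gives p = 0.921875, positive; keep [-1.25, -1]
u = -1.125 gives p = -0.712891, negative; keep [-1.25, -1.125]
u = -1.1875 gives p = 0.0588, positive; keep [-1.1875, -1.125]
u = -1.15625 gives p = -0.3382, negative; keep [-1.1875, -1.15625]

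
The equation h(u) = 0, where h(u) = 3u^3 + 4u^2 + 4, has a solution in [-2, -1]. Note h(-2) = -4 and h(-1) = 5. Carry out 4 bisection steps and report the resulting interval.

u = -1.5 gives h = 2.875, positive; keep [-2, -1.5]
u = -1.75 gives h = 0.171875, positive; keep [-2, -1.75]
u = -1.875 gives h = -1.712891, negative; keep [-1.875, -1.75]
u = -1.8125 gives h = -0.7224, negative; keep [-1.8125, -1.75]

[-1.8125, -1.75]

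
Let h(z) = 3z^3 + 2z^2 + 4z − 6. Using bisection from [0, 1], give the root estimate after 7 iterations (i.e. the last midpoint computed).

0.8046875

h(0.5) = -3.125 < 0, so the root lies in [0.5, 1]
h(0.75) = -0.609375 < 0, so the root lies in [0.75, 1]
h(0.875) = 1.041016 > 0, so the root lies in [0.75, 0.875]
h(0.8125) = 0.1794 > 0, so the root lies in [0.75, 0.8125]
h(0.78125) = -0.2238 < 0, so the root lies in [0.78125, 0.8125]
h(0.796875) = -0.0244 < 0, so the root lies in [0.796875, 0.8125]
h(0.8046875) = 0.077 > 0, so the root lies in [0.796875, 0.8046875]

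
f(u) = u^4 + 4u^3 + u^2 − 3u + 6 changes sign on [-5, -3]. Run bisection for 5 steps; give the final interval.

u = -4 gives f = 34, positive; keep [-4, -3]
u = -3.5 gives f = 7.3125, positive; keep [-3.5, -3]
u = -3.25 gives f = 0.566406, positive; keep [-3.25, -3]
u = -3.125 gives f = -1.5623, negative; keep [-3.25, -3.125]
u = -3.1875 gives f = -0.5906, negative; keep [-3.25, -3.1875]

[-3.25, -3.1875]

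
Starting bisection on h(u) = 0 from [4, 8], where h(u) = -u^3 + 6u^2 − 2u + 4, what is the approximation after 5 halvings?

u = 6 gives h = -8, negative; keep [4, 6]
u = 5 gives h = 19, positive; keep [5, 6]
u = 5.5 gives h = 8.125, positive; keep [5.5, 6]
u = 5.75 gives h = 0.7656, positive; keep [5.75, 6]
u = 5.875 gives h = -3.4355, negative; keep [5.75, 5.875]

5.875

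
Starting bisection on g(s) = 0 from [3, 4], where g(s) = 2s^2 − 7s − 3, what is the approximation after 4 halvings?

m = 3.5, g(m) = -3 (−); new bracket [3.5, 4]
m = 3.75, g(m) = -1.125 (−); new bracket [3.75, 4]
m = 3.875, g(m) = -0.09375 (−); new bracket [3.875, 4]
m = 3.9375, g(m) = 0.4453 (+); new bracket [3.875, 3.9375]

3.9375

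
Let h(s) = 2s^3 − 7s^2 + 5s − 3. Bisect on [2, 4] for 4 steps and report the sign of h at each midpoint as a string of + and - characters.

+--+

s = 3 gives h = 3, positive; keep [2, 3]
s = 2.5 gives h = -3, negative; keep [2.5, 3]
s = 2.75 gives h = -0.59375, negative; keep [2.75, 3]
s = 2.875 gives h = 1.043, positive; keep [2.75, 2.875]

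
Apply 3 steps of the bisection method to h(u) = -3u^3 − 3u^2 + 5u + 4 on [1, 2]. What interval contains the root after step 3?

m = 1.5, h(m) = -5.375 (−); new bracket [1, 1.5]
m = 1.25, h(m) = -0.296875 (−); new bracket [1, 1.25]
m = 1.125, h(m) = 1.556641 (+); new bracket [1.125, 1.25]

[1.125, 1.25]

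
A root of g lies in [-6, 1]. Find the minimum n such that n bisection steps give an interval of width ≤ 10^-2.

Width after n steps is 7/2^n. Need 2^n ≥ 7/10^-2 = 700.
2^9 = 512 < 700 ≤ 2^10 = 1024, so n = 10.

10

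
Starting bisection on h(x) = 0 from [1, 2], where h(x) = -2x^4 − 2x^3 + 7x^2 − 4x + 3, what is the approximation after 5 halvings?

x = 1.5 gives h = -4.125, negative; keep [1, 1.5]
x = 1.25 gives h = 0.148438, positive; keep [1.25, 1.5]
x = 1.375 gives h = -1.61377, negative; keep [1.25, 1.375]
x = 1.3125 gives h = -0.6485, negative; keep [1.25, 1.3125]
x = 1.28125 gives h = -0.2301, negative; keep [1.25, 1.28125]

1.28125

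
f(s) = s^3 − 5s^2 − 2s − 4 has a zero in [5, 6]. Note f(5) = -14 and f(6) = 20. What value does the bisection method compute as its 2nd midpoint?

5.25

s = 5.5 gives f = 0.125, positive; keep [5, 5.5]
s = 5.25 gives f = -7.609375, negative; keep [5.25, 5.5]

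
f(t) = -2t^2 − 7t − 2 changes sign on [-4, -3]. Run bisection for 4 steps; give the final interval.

t = -3.5 gives f = -2, negative; keep [-3.5, -3]
t = -3.25 gives f = -0.375, negative; keep [-3.25, -3]
t = -3.125 gives f = 0.34375, positive; keep [-3.25, -3.125]
t = -3.1875 gives f = -0.0078, negative; keep [-3.1875, -3.125]

[-3.1875, -3.125]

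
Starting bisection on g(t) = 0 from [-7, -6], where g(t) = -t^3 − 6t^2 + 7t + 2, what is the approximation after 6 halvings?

-6.953125

m = -6.5, g(m) = -22.375 (−); new bracket [-7, -6.5]
m = -6.75, g(m) = -11.078125 (−); new bracket [-7, -6.75]
m = -6.875, g(m) = -4.767578 (−); new bracket [-7, -6.875]
m = -6.9375, g(m) = -1.4417 (−); new bracket [-7, -6.9375]
m = -6.96875, g(m) = 0.2646 (+); new bracket [-6.96875, -6.9375]
m = -6.953125, g(m) = -0.5921 (−); new bracket [-6.96875, -6.953125]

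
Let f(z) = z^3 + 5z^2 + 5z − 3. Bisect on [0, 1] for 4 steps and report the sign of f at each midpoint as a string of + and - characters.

+--+

midpoint 0.5: f = 0.875 > 0 → [0, 0.5]
midpoint 0.25: f = -1.421875 < 0 → [0.25, 0.5]
midpoint 0.375: f = -0.369141 < 0 → [0.375, 0.5]
midpoint 0.4375: f = 0.2283 > 0 → [0.375, 0.4375]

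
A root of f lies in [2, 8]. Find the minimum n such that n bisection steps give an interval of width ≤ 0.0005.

14

Width after n steps is 6/2^n. Need 2^n ≥ 6/0.0005 = 12000.
2^13 = 8192 < 12000 ≤ 2^14 = 16384, so n = 14.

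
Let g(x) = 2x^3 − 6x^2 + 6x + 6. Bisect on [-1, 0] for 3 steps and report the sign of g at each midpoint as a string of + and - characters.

g(-0.5) = 1.25 > 0, so the root lies in [-1, -0.5]
g(-0.75) = -2.71875 < 0, so the root lies in [-0.75, -0.5]
g(-0.625) = -0.582031 < 0, so the root lies in [-0.625, -0.5]

+--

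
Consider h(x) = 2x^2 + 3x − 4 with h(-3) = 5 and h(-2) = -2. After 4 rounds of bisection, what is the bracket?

[-2.375, -2.3125]

midpoint -2.5: h = 1 > 0 → [-2.5, -2]
midpoint -2.25: h = -0.625 < 0 → [-2.5, -2.25]
midpoint -2.375: h = 0.15625 > 0 → [-2.375, -2.25]
midpoint -2.3125: h = -0.2422 < 0 → [-2.375, -2.3125]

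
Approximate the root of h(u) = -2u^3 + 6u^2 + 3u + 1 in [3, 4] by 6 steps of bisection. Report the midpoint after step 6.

3.484375

m = 3.5, h(m) = -0.75 (−); new bracket [3, 3.5]
m = 3.25, h(m) = 5.46875 (+); new bracket [3.25, 3.5]
m = 3.375, h(m) = 2.582031 (+); new bracket [3.375, 3.5]
m = 3.4375, h(m) = 0.9731 (+); new bracket [3.4375, 3.5]
m = 3.46875, h(m) = 0.126 (+); new bracket [3.46875, 3.5]
m = 3.484375, h(m) = -0.3083 (−); new bracket [3.46875, 3.484375]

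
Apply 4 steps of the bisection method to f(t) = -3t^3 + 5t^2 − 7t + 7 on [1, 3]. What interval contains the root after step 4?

[1.25, 1.375]

midpoint 2: f = -11 < 0 → [1, 2]
midpoint 1.5: f = -2.375 < 0 → [1, 1.5]
midpoint 1.25: f = 0.203125 > 0 → [1.25, 1.5]
midpoint 1.375: f = -0.9707 < 0 → [1.25, 1.375]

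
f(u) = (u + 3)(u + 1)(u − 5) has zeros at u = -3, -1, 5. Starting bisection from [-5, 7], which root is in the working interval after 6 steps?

midpoint 1: f = -32 < 0 → [1, 7]
midpoint 4: f = -35 < 0 → [4, 7]
midpoint 5.5: f = 27.625 > 0 → [4, 5.5]
midpoint 4.75: f = -11.1406 < 0 → [4.75, 5.5]
midpoint 5.125: f = 6.2207 > 0 → [4.75, 5.125]
midpoint 4.9375: f = -2.9456 < 0 → [4.9375, 5.125]

5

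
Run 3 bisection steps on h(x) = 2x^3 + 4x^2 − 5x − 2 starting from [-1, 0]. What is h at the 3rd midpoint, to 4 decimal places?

0.3320

m = -0.5, h(m) = 1.25 (+); new bracket [-0.5, 0]
m = -0.25, h(m) = -0.53125 (−); new bracket [-0.5, -0.25]
m = -0.375, h(m) = 0.332031 (+); new bracket [-0.375, -0.25]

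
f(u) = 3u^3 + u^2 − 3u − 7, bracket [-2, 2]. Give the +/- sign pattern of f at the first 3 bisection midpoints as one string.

--+

midpoint 0: f = -7 < 0 → [0, 2]
midpoint 1: f = -6 < 0 → [1, 2]
midpoint 1.5: f = 0.875 > 0 → [1, 1.5]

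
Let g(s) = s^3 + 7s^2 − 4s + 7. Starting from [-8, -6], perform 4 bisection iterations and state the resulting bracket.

[-7.75, -7.625]

g(-7) = 35 > 0, so the root lies in [-8, -7]
g(-7.5) = 8.875 > 0, so the root lies in [-8, -7.5]
g(-7.75) = -7.046875 < 0, so the root lies in [-7.75, -7.5]
g(-7.625) = 1.1621 > 0, so the root lies in [-7.75, -7.625]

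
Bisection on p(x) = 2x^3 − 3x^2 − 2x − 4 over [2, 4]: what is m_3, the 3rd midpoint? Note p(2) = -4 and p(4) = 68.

midpoint 3: p = 17 > 0 → [2, 3]
midpoint 2.5: p = 3.5 > 0 → [2, 2.5]
midpoint 2.25: p = -0.90625 < 0 → [2.25, 2.5]

2.25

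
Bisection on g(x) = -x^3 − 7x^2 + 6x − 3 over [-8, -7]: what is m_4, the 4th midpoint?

-7.8125

midpoint -7.5: g = -19.875 < 0 → [-8, -7.5]
midpoint -7.75: g = -4.453125 < 0 → [-8, -7.75]
midpoint -7.875: g = 4.013672 > 0 → [-7.875, -7.75]
midpoint -7.8125: g = -0.2839 < 0 → [-7.875, -7.8125]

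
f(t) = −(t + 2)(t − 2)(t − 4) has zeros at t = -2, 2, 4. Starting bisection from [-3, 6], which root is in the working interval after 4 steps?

midpoint 1.5: f = -4.375 < 0 → [-3, 1.5]
midpoint -0.75: f = -16.328125 < 0 → [-3, -0.75]
midpoint -1.875: f = -2.845703 < 0 → [-3, -1.875]
midpoint -2.4375: f = 12.4978 > 0 → [-2.4375, -1.875]

-2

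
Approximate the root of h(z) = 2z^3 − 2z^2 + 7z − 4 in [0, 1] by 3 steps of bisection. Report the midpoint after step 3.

midpoint 0.5: h = -0.75 < 0 → [0.5, 1]
midpoint 0.75: h = 0.96875 > 0 → [0.5, 0.75]
midpoint 0.625: h = 0.082031 > 0 → [0.5, 0.625]

0.625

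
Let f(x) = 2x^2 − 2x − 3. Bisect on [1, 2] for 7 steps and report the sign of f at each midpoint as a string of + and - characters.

--+-++-

m = 1.5, f(m) = -1.5 (−); new bracket [1.5, 2]
m = 1.75, f(m) = -0.375 (−); new bracket [1.75, 2]
m = 1.875, f(m) = 0.28125 (+); new bracket [1.75, 1.875]
m = 1.8125, f(m) = -0.0547 (−); new bracket [1.8125, 1.875]
m = 1.84375, f(m) = 0.1113 (+); new bracket [1.8125, 1.84375]
m = 1.828125, f(m) = 0.0278 (+); new bracket [1.8125, 1.828125]
m = 1.8203125, f(m) = -0.0135 (−); new bracket [1.8203125, 1.828125]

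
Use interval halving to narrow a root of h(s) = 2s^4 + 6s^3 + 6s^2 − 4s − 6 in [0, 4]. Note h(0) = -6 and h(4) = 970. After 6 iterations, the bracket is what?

[0.8125, 0.875]

midpoint 2: h = 90 > 0 → [0, 2]
midpoint 1: h = 4 > 0 → [0, 1]
midpoint 0.5: h = -5.625 < 0 → [0.5, 1]
midpoint 0.75: h = -2.4609 < 0 → [0.75, 1]
midpoint 0.875: h = 0.2856 > 0 → [0.75, 0.875]
midpoint 0.8125: h = -1.1992 < 0 → [0.8125, 0.875]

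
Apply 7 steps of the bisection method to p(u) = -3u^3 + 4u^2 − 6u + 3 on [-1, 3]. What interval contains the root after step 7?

m = 1, p(m) = -2 (−); new bracket [-1, 1]
m = 0, p(m) = 3 (+); new bracket [0, 1]
m = 0.5, p(m) = 0.625 (+); new bracket [0.5, 1]
m = 0.75, p(m) = -0.5156 (−); new bracket [0.5, 0.75]
m = 0.625, p(m) = 0.0801 (+); new bracket [0.625, 0.75]
m = 0.6875, p(m) = -0.2092 (−); new bracket [0.625, 0.6875]
m = 0.65625, p(m) = -0.0627 (−); new bracket [0.625, 0.65625]

[0.625, 0.65625]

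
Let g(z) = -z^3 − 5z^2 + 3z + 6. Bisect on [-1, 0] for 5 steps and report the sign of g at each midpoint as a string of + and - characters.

+++--

m = -0.5, g(m) = 3.375 (+); new bracket [-1, -0.5]
m = -0.75, g(m) = 1.359375 (+); new bracket [-1, -0.75]
m = -0.875, g(m) = 0.216797 (+); new bracket [-1, -0.875]
m = -0.9375, g(m) = -0.3831 (−); new bracket [-0.9375, -0.875]
m = -0.90625, g(m) = -0.0809 (−); new bracket [-0.90625, -0.875]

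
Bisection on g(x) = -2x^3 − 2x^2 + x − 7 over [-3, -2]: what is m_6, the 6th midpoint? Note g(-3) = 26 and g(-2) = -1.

-2.078125

x = -2.5 gives g = 9.25, positive; keep [-2.5, -2]
x = -2.25 gives g = 3.40625, positive; keep [-2.25, -2]
x = -2.125 gives g = 1.035156, positive; keep [-2.125, -2]
x = -2.0625 gives g = -0.0229, negative; keep [-2.125, -2.0625]
x = -2.09375 gives g = 0.4958, positive; keep [-2.09375, -2.0625]
x = -2.078125 gives g = 0.2339, positive; keep [-2.078125, -2.0625]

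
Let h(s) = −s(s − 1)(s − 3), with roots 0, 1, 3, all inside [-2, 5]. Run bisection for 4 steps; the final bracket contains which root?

3

midpoint 1.5: h = 1.125 > 0 → [1.5, 5]
midpoint 3.25: h = -1.828125 < 0 → [1.5, 3.25]
midpoint 2.375: h = 2.041016 > 0 → [2.375, 3.25]
midpoint 2.8125: h = 0.9558 > 0 → [2.8125, 3.25]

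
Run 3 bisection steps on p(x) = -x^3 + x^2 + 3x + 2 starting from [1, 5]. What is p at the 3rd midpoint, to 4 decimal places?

x = 3 gives p = -7, negative; keep [1, 3]
x = 2 gives p = 4, positive; keep [2, 3]
x = 2.5 gives p = 0.125, positive; keep [2.5, 3]

0.1250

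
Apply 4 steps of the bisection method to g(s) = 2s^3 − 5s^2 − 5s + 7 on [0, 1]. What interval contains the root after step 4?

[0.875, 0.9375]

s = 0.5 gives g = 3.5, positive; keep [0.5, 1]
s = 0.75 gives g = 1.28125, positive; keep [0.75, 1]
s = 0.875 gives g = 0.136719, positive; keep [0.875, 1]
s = 0.9375 gives g = -0.4341, negative; keep [0.875, 0.9375]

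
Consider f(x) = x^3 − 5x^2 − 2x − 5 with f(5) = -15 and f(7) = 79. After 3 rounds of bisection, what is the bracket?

[5.5, 5.75]

f(6) = 19 > 0, so the root lies in [5, 6]
f(5.5) = -0.875 < 0, so the root lies in [5.5, 6]
f(5.75) = 8.296875 > 0, so the root lies in [5.5, 5.75]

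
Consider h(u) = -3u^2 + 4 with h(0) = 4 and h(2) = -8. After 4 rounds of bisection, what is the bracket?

u = 1 gives h = 1, positive; keep [1, 2]
u = 1.5 gives h = -2.75, negative; keep [1, 1.5]
u = 1.25 gives h = -0.6875, negative; keep [1, 1.25]
u = 1.125 gives h = 0.2031, positive; keep [1.125, 1.25]

[1.125, 1.25]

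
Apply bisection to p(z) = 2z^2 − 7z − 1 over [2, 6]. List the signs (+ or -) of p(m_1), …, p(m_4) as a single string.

+--+

midpoint 4: p = 3 > 0 → [2, 4]
midpoint 3: p = -4 < 0 → [3, 4]
midpoint 3.5: p = -1 < 0 → [3.5, 4]
midpoint 3.75: p = 0.875 > 0 → [3.5, 3.75]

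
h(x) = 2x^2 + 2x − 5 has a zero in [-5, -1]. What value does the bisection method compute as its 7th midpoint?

-2.15625

midpoint -3: h = 7 > 0 → [-3, -1]
midpoint -2: h = -1 < 0 → [-3, -2]
midpoint -2.5: h = 2.5 > 0 → [-2.5, -2]
midpoint -2.25: h = 0.625 > 0 → [-2.25, -2]
midpoint -2.125: h = -0.2188 < 0 → [-2.25, -2.125]
midpoint -2.1875: h = 0.1953 > 0 → [-2.1875, -2.125]
midpoint -2.15625: h = -0.0137 < 0 → [-2.1875, -2.15625]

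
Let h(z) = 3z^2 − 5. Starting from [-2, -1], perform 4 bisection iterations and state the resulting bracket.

z = -1.5 gives h = 1.75, positive; keep [-1.5, -1]
z = -1.25 gives h = -0.3125, negative; keep [-1.5, -1.25]
z = -1.375 gives h = 0.671875, positive; keep [-1.375, -1.25]
z = -1.3125 gives h = 0.168, positive; keep [-1.3125, -1.25]

[-1.3125, -1.25]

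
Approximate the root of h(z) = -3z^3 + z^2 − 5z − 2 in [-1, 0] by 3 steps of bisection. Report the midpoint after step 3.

-0.375

h(-0.5) = 1.125 > 0, so the root lies in [-0.5, 0]
h(-0.25) = -0.640625 < 0, so the root lies in [-0.5, -0.25]
h(-0.375) = 0.173828 > 0, so the root lies in [-0.375, -0.25]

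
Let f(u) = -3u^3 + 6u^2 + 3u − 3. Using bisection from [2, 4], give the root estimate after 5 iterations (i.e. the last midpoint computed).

m = 3, f(m) = -21 (−); new bracket [2, 3]
m = 2.5, f(m) = -4.875 (−); new bracket [2, 2.5]
m = 2.25, f(m) = -0.046875 (−); new bracket [2, 2.25]
m = 2.125, f(m) = 1.6816 (+); new bracket [2.125, 2.25]
m = 2.1875, f(m) = 0.8708 (+); new bracket [2.1875, 2.25]

2.1875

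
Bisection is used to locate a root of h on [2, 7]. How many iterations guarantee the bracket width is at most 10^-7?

26

Width after n steps is 5/2^n. Need 2^n ≥ 5/10^-7 = 50000000.
2^25 = 33554432 < 50000000 ≤ 2^26 = 67108864, so n = 26.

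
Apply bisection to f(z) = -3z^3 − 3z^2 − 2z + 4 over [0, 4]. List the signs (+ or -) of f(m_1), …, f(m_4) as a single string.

--+-

f(2) = -36 < 0, so the root lies in [0, 2]
f(1) = -4 < 0, so the root lies in [0, 1]
f(0.5) = 1.875 > 0, so the root lies in [0.5, 1]
f(0.75) = -0.4531 < 0, so the root lies in [0.5, 0.75]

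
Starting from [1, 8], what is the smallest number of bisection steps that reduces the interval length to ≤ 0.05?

Width after n steps is 7/2^n. Need 2^n ≥ 7/0.05 = 140.
2^7 = 128 < 140 ≤ 2^8 = 256, so n = 8.

8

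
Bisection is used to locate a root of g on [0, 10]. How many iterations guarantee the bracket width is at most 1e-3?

14

Width after n steps is 10/2^n. Need 2^n ≥ 10/1e-3 = 10000.
2^13 = 8192 < 10000 ≤ 2^14 = 16384, so n = 14.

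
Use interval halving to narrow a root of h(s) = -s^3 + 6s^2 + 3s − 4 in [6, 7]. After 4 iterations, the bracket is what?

[6.3125, 6.375]

h(6.5) = -5.625 < 0, so the root lies in [6, 6.5]
h(6.25) = 4.984375 > 0, so the root lies in [6.25, 6.5]
h(6.375) = -0.115234 < 0, so the root lies in [6.25, 6.375]
h(6.3125) = 2.4851 > 0, so the root lies in [6.3125, 6.375]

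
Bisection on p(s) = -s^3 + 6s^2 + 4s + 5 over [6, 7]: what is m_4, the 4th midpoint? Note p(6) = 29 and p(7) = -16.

midpoint 6.5: p = 9.875 > 0 → [6.5, 7]
midpoint 6.75: p = -2.171875 < 0 → [6.5, 6.75]
midpoint 6.625: p = 4.068359 > 0 → [6.625, 6.75]
midpoint 6.6875: p = 1.0032 > 0 → [6.6875, 6.75]

6.6875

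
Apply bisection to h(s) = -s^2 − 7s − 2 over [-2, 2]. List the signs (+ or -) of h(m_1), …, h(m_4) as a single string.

-++-

midpoint 0: h = -2 < 0 → [-2, 0]
midpoint -1: h = 4 > 0 → [-1, 0]
midpoint -0.5: h = 1.25 > 0 → [-0.5, 0]
midpoint -0.25: h = -0.3125 < 0 → [-0.5, -0.25]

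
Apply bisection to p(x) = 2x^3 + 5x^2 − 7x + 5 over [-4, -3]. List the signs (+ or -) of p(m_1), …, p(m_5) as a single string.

+-+--

m = -3.5, p(m) = 5 (+); new bracket [-4, -3.5]
m = -3.75, p(m) = -3.90625 (−); new bracket [-3.75, -3.5]
m = -3.625, p(m) = 0.808594 (+); new bracket [-3.75, -3.625]
m = -3.6875, p(m) = -1.4819 (−); new bracket [-3.6875, -3.625]
m = -3.65625, p(m) = -0.3201 (−); new bracket [-3.65625, -3.625]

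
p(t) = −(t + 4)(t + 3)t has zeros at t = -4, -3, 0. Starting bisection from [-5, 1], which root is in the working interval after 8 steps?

0

p(-2) = 4 > 0, so the root lies in [-2, 1]
p(-0.5) = 4.375 > 0, so the root lies in [-0.5, 1]
p(0.25) = -3.453125 < 0, so the root lies in [-0.5, 0.25]
p(-0.125) = 1.3926 > 0, so the root lies in [-0.125, 0.25]
p(0.0625) = -0.7776 < 0, so the root lies in [-0.125, 0.0625]
p(-0.03125) = 0.3682 > 0, so the root lies in [-0.03125, 0.0625]
p(0.015625) = -0.1892 < 0, so the root lies in [-0.03125, 0.015625]
p(-0.0078125) = 0.0933 > 0, so the root lies in [-0.0078125, 0.015625]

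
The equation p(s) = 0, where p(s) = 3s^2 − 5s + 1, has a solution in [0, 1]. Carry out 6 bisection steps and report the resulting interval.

m = 0.5, p(m) = -0.75 (−); new bracket [0, 0.5]
m = 0.25, p(m) = -0.0625 (−); new bracket [0, 0.25]
m = 0.125, p(m) = 0.421875 (+); new bracket [0.125, 0.25]
m = 0.1875, p(m) = 0.168 (+); new bracket [0.1875, 0.25]
m = 0.21875, p(m) = 0.0498 (+); new bracket [0.21875, 0.25]
m = 0.234375, p(m) = -0.0071 (−); new bracket [0.21875, 0.234375]

[0.21875, 0.234375]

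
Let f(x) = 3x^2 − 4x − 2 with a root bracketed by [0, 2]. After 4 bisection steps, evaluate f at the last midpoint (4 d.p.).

-0.5781

f(1) = -3 < 0, so the root lies in [1, 2]
f(1.5) = -1.25 < 0, so the root lies in [1.5, 2]
f(1.75) = 0.1875 > 0, so the root lies in [1.5, 1.75]
f(1.625) = -0.5781 < 0, so the root lies in [1.625, 1.75]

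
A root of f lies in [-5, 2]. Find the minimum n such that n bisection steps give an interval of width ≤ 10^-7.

27

Width after n steps is 7/2^n. Need 2^n ≥ 7/10^-7 = 70000000.
2^26 = 67108864 < 70000000 ≤ 2^27 = 134217728, so n = 27.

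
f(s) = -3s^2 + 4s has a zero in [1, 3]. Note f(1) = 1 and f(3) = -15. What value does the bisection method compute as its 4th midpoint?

1.375

s = 2 gives f = -4, negative; keep [1, 2]
s = 1.5 gives f = -0.75, negative; keep [1, 1.5]
s = 1.25 gives f = 0.3125, positive; keep [1.25, 1.5]
s = 1.375 gives f = -0.1719, negative; keep [1.25, 1.375]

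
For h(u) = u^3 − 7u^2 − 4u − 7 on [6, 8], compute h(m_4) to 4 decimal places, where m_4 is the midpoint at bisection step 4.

h(7) = -35 < 0, so the root lies in [7, 8]
h(7.5) = -8.875 < 0, so the root lies in [7.5, 8]
h(7.75) = 7.046875 > 0, so the root lies in [7.5, 7.75]
h(7.625) = -1.1621 < 0, so the root lies in [7.625, 7.75]

-1.1621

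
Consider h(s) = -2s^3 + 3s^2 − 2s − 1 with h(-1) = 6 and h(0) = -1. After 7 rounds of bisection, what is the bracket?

[-0.3203125, -0.3125]

m = -0.5, h(m) = 1 (+); new bracket [-0.5, 0]
m = -0.25, h(m) = -0.28125 (−); new bracket [-0.5, -0.25]
m = -0.375, h(m) = 0.277344 (+); new bracket [-0.375, -0.25]
m = -0.3125, h(m) = -0.021 (−); new bracket [-0.375, -0.3125]
m = -0.34375, h(m) = 0.1232 (+); new bracket [-0.34375, -0.3125]
m = -0.328125, h(m) = 0.0499 (+); new bracket [-0.328125, -0.3125]
m = -0.3203125, h(m) = 0.0142 (+); new bracket [-0.3203125, -0.3125]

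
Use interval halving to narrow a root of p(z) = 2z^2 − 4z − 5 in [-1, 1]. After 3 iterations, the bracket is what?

midpoint 0: p = -5 < 0 → [-1, 0]
midpoint -0.5: p = -2.5 < 0 → [-1, -0.5]
midpoint -0.75: p = -0.875 < 0 → [-1, -0.75]

[-1, -0.75]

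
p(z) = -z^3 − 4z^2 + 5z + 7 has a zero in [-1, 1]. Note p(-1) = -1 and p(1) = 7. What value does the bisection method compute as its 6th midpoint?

-0.90625

midpoint 0: p = 7 > 0 → [-1, 0]
midpoint -0.5: p = 3.625 > 0 → [-1, -0.5]
midpoint -0.75: p = 1.421875 > 0 → [-1, -0.75]
midpoint -0.875: p = 0.2324 > 0 → [-1, -0.875]
midpoint -0.9375: p = -0.3792 < 0 → [-0.9375, -0.875]
midpoint -0.90625: p = -0.0721 < 0 → [-0.90625, -0.875]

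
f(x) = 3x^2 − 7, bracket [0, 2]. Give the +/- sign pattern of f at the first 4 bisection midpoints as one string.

--++

m = 1, f(m) = -4 (−); new bracket [1, 2]
m = 1.5, f(m) = -0.25 (−); new bracket [1.5, 2]
m = 1.75, f(m) = 2.1875 (+); new bracket [1.5, 1.75]
m = 1.625, f(m) = 0.9219 (+); new bracket [1.5, 1.625]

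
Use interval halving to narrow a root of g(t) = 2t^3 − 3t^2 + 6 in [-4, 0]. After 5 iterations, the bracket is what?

[-1.125, -1]

g(-2) = -22 < 0, so the root lies in [-2, 0]
g(-1) = 1 > 0, so the root lies in [-2, -1]
g(-1.5) = -7.5 < 0, so the root lies in [-1.5, -1]
g(-1.25) = -2.5938 < 0, so the root lies in [-1.25, -1]
g(-1.125) = -0.6445 < 0, so the root lies in [-1.125, -1]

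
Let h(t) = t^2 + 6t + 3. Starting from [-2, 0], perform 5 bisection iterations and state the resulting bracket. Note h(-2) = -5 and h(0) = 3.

h(-1) = -2 < 0, so the root lies in [-1, 0]
h(-0.5) = 0.25 > 0, so the root lies in [-1, -0.5]
h(-0.75) = -0.9375 < 0, so the root lies in [-0.75, -0.5]
h(-0.625) = -0.3594 < 0, so the root lies in [-0.625, -0.5]
h(-0.5625) = -0.0586 < 0, so the root lies in [-0.5625, -0.5]

[-0.5625, -0.5]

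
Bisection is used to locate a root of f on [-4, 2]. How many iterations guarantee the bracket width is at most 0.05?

7

Width after n steps is 6/2^n. Need 2^n ≥ 6/0.05 = 120.
2^6 = 64 < 120 ≤ 2^7 = 128, so n = 7.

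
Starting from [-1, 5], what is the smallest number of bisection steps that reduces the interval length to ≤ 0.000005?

Width after n steps is 6/2^n. Need 2^n ≥ 6/0.000005 = 1200000.
2^20 = 1048576 < 1200000 ≤ 2^21 = 2097152, so n = 21.

21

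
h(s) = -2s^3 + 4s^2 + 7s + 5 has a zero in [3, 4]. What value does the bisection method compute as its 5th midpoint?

3.28125

s = 3.5 gives h = -7.25, negative; keep [3, 3.5]
s = 3.25 gives h = 1.34375, positive; keep [3.25, 3.5]
s = 3.375 gives h = -2.699219, negative; keep [3.25, 3.375]
s = 3.3125 gives h = -0.6157, negative; keep [3.25, 3.3125]
s = 3.28125 gives h = 0.3793, positive; keep [3.28125, 3.3125]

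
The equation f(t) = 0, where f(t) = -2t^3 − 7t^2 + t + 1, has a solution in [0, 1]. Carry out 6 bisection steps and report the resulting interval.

[0.421875, 0.4375]

m = 0.5, f(m) = -0.5 (−); new bracket [0, 0.5]
m = 0.25, f(m) = 0.78125 (+); new bracket [0.25, 0.5]
m = 0.375, f(m) = 0.285156 (+); new bracket [0.375, 0.5]
m = 0.4375, f(m) = -0.0698 (−); new bracket [0.375, 0.4375]
m = 0.40625, f(m) = 0.1169 (+); new bracket [0.40625, 0.4375]
m = 0.421875, f(m) = 0.0259 (+); new bracket [0.421875, 0.4375]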